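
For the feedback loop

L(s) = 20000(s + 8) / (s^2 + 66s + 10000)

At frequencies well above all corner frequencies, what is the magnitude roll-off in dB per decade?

-20 dB/decade

Each pole contributes −20 dB/decade at high frequency; each zero contributes +20 dB/decade.
Net: 1 zero(s) − 2 pole(s) → -20 dB/decade.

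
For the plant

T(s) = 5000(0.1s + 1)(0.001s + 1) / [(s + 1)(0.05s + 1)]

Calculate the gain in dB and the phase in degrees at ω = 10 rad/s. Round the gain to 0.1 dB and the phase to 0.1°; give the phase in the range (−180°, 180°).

56.0 dB, -65.3°

At ω = 10 rad/s:
zero (1 + j10·0.1) = 1 + j1 → |·| ≈ 1.4142, ∠ ≈ 45.00°
zero (1 + j10·0.001) = 1 + j0.01 → |·| ≈ 1, ∠ ≈ 0.57°
pole (1 + j10·1) = 1 + j10 → |·| ≈ 10.05, ∠ ≈ 84.29°
pole (1 + j10·0.05) = 1 + j0.5 → |·| ≈ 1.118, ∠ ≈ 26.57°
|T| = 5000 · 1.4142 · 1 / (10.05 · 1.118) ≈ 629.32
Gain = 20 log₁₀(629.32) ≈ 55.98 dB
∠T = (45.00° + 0.57°) − (84.29° + 26.57°) = -65.29°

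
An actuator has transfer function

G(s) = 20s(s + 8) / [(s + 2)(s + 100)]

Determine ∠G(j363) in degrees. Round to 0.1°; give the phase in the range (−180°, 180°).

At s = jω = j363:
zero (s+8): 8 + j363 → |·| = √(8²+363²) = √131833 ≈ 363.09, ∠ = arctan(363/8) ≈ 88.74°
zero at origin: s = j363 → |·| = 363, ∠ = 90.00°
pole (s+2): 2 + j363 → |·| = √(2²+363²) = √131773 ≈ 363.01, ∠ = arctan(363/2) ≈ 89.68°
pole (s+100): 100 + j363 → |·| = √(100²+363²) = √141769 ≈ 376.52, ∠ = arctan(363/100) ≈ 74.60°
∠G = 178.74° − 164.28° = 14.46°

14.5°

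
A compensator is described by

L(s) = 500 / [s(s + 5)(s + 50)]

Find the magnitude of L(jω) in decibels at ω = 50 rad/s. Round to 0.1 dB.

-51.0 dB

At s = jω = j50:
pole (s+5): 5 + j50 → |·| = √(5²+50²) = √2525 ≈ 50.249, ∠ = arctan(50/5) ≈ 84.29°
pole (s+50): 50 + j50 → |·| = √(50²+50²) = √5000 ≈ 70.711, ∠ = arctan(50/50) ≈ 45.00°
pole at origin: |s| = 50, ∠ = 90.00° (in denominator)
|L| = 500 / 1.7766e+05 ≈ 0.0028144
Gain = 20 log₁₀(0.0028144) ≈ -51.01 dB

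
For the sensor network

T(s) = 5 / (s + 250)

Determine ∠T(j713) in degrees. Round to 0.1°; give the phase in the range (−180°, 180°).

At s = jω = j713:
pole (s+250): 250 + j713 → |·| = √(250²+713²) = √570869 ≈ 755.56, ∠ = arctan(713/250) ≈ 70.68°
∠T = 0.00° − 70.68° = -70.68°

-70.7°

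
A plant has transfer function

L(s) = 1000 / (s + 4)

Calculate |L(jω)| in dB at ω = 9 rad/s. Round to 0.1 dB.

At s = jω = j9:
pole (s+4): 4 + j9 → |·| = √(4²+9²) = √97 ≈ 9.8489, ∠ = arctan(9/4) ≈ 66.04°
|L| = 1000 / 9.8489 ≈ 101.53
Gain = 20 log₁₀(101.53) ≈ 40.13 dB

40.1 dB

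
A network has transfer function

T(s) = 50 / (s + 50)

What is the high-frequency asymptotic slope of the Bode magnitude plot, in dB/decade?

Each pole contributes −20 dB/decade at high frequency; each zero contributes +20 dB/decade.
Net: 0 zero(s) − 1 pole(s) → -20 dB/decade.

-20 dB/decade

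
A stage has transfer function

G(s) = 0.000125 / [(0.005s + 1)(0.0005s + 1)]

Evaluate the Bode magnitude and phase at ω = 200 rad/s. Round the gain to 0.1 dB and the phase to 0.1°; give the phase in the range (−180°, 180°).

At ω = 200 rad/s:
pole (1 + j200·0.005) = 1 + j1 → |·| ≈ 1.4142, ∠ ≈ 45.00°
pole (1 + j200·0.0005) = 1 + j0.1 → |·| ≈ 1.005, ∠ ≈ 5.71°
|G| = 0.000125 · 1 / (1.4142 · 1.005) ≈ 8.7949e-05
Gain = 20 log₁₀(8.7949e-05) ≈ -81.12 dB
∠G = (0°) − (45.00° + 5.71°) = -50.71°

-81.1 dB, -50.7°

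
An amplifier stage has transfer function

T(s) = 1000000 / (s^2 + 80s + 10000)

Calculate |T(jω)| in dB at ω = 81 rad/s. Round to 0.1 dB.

42.7 dB

At s = jω = j81:
quadratic: (j81)² + 80·j81 + 10000 = 3439 + j6480 → |·| ≈ 7336, ∠ ≈ 62.04°
|T| = 1000000 / 7336 ≈ 136.31
Gain = 20 log₁₀(136.31) ≈ 42.69 dB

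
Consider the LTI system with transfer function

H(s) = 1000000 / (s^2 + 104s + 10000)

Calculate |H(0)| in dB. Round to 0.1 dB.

H(0) = 1000000 / 10000 = 100
20 log₁₀(100) ≈ 40.00 dB

40.0 dB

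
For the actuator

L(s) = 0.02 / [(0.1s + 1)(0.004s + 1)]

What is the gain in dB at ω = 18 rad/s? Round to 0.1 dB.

At ω = 18 rad/s:
pole (1 + j18·0.1) = 1 + j1.8 → |·| ≈ 2.0591, ∠ ≈ 60.95°
pole (1 + j18·0.004) = 1 + j0.072 → |·| ≈ 1.0026, ∠ ≈ 4.12°
|L| = 0.02 · 1 / (2.0591 · 1.0026) ≈ 0.0096878
Gain = 20 log₁₀(0.0096878) ≈ -40.28 dB

-40.3 dB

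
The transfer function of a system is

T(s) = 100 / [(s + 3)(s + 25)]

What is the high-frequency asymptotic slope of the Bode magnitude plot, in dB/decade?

-40 dB/decade

Each pole contributes −20 dB/decade at high frequency; each zero contributes +20 dB/decade.
Net: 0 zero(s) − 2 pole(s) → -40 dB/decade.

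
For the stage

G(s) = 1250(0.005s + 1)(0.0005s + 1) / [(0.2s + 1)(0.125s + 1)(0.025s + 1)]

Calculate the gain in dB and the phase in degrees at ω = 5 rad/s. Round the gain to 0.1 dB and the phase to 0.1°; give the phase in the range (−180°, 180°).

57.4 dB, -82.6°

At ω = 5 rad/s:
zero (1 + j5·0.005) = 1 + j0.025 → |·| ≈ 1.0003, ∠ ≈ 1.43°
zero (1 + j5·0.0005) = 1 + j0.0025 → |·| ≈ 1, ∠ ≈ 0.14°
pole (1 + j5·0.2) = 1 + j1 → |·| ≈ 1.4142, ∠ ≈ 45.00°
pole (1 + j5·0.125) = 1 + j0.625 → |·| ≈ 1.1792, ∠ ≈ 32.01°
pole (1 + j5·0.025) = 1 + j0.125 → |·| ≈ 1.0078, ∠ ≈ 7.13°
|G| = 1250 · 1.0003 · 1 / (1.4142 · 1.1792 · 1.0078) ≈ 743.99
Gain = 20 log₁₀(743.99) ≈ 57.43 dB
∠G = (1.43° + 0.14°) − (45.00° + 32.01° + 7.13°) = -82.57°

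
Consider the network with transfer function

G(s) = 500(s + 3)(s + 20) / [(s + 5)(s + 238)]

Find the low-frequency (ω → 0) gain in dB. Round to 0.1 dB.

G(0) = 500·3·20 / (5·238) ≈ 25.21
20 log₁₀(25.21) ≈ 28.03 dB

28.0 dB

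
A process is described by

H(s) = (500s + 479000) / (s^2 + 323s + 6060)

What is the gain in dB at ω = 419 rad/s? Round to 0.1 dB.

7.6 dB

Substitute s = j419:
Numerator: 500(j419) + 479000 = 479000 + j209500
Denominator: (j419)^2 + 323(j419) + 6060 = -169501 + j135337
|N| = √(479000² + 209500²) ≈ 5.2281e+05, ∠N ≈ 23.62°
|D| = √(169501² + 135337²) ≈ 2.169e+05, ∠D ≈ 141.39°
|H| = 5.2281e+05 / 2.169e+05 ≈ 2.4104
Gain = 20 log₁₀(2.4104) ≈ 7.64 dB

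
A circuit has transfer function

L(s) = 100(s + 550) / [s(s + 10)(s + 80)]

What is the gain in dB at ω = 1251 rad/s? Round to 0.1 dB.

At s = jω = j1251:
zero (s+550): 550 + j1251 → |·| = √(550²+1251²) = √1867501 ≈ 1366.6, ∠ = arctan(1251/550) ≈ 66.27°
pole (s+10): 10 + j1251 → |·| = √(10²+1251²) = √1565101 ≈ 1251, ∠ = arctan(1251/10) ≈ 89.54°
pole (s+80): 80 + j1251 → |·| = √(80²+1251²) = √1571401 ≈ 1253.6, ∠ = arctan(1251/80) ≈ 86.34°
pole at origin: |s| = 1251, ∠ = 90.00° (in denominator)
|L| = 100 · 1366.6 / 1.9619e+09 ≈ 6.9657e-05
Gain = 20 log₁₀(6.9657e-05) ≈ -83.14 dB

-83.1 dB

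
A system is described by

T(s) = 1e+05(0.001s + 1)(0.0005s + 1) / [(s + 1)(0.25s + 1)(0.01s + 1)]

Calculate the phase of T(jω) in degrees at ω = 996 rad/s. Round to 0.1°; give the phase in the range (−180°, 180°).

167.4°

At ω = 996 rad/s:
zero (1 + j996·0.001) = 1 + j0.996 → |·| ≈ 1.4114, ∠ ≈ 44.89°
zero (1 + j996·0.0005) = 1 + j0.498 → |·| ≈ 1.1171, ∠ ≈ 26.47°
pole (1 + j996·1) = 1 + j996 → |·| ≈ 996, ∠ ≈ 89.94°
pole (1 + j996·0.25) = 1 + j249 → |·| ≈ 249, ∠ ≈ 89.77°
pole (1 + j996·0.01) = 1 + j9.96 → |·| ≈ 10.01, ∠ ≈ 84.27°
∠T = (44.89° + 26.47°) − (89.94° + 89.77° + 84.27°) = -192.62° ≡ 167.38° (principal value)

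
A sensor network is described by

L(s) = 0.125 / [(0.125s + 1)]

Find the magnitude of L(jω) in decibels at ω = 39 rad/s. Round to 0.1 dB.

-32.0 dB

At ω = 39 rad/s:
pole (1 + j39·0.125) = 1 + j4.875 → |·| ≈ 4.9765, ∠ ≈ 78.41°
|L| = 0.125 · 1 / (4.9765) ≈ 0.025118
Gain = 20 log₁₀(0.025118) ≈ -32.00 dB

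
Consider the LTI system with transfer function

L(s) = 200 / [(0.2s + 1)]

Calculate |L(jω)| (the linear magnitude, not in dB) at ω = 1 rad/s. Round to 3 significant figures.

At ω = 1 rad/s:
pole (1 + j1·0.2) = 1 + j0.2 → |·| ≈ 1.0198, ∠ ≈ 11.31°
|L| = 200 · 1 / (1.0198) ≈ 196.12

196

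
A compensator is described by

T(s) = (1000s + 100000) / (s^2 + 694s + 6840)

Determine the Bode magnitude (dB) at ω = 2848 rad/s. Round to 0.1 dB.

-9.3 dB

Substitute s = j2848:
Numerator: 1000(j2848) + 100000 = 100000 + j2848000
Denominator: (j2848)^2 + 694(j2848) + 6840 = -8104264 + j1976512
|N| = √(100000² + 2848000²) ≈ 2.8498e+06, ∠N ≈ 87.99°
|D| = √(8104264² + 1976512²) ≈ 8.3418e+06, ∠D ≈ 166.29°
|T| = 2.8498e+06 / 8.3418e+06 ≈ 0.34163
Gain = 20 log₁₀(0.34163) ≈ -9.33 dB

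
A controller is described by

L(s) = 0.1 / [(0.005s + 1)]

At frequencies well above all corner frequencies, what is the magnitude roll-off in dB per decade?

Each pole contributes −20 dB/decade at high frequency; each zero contributes +20 dB/decade.
Net: 0 zero(s) − 1 pole(s) → -20 dB/decade.

-20 dB/decade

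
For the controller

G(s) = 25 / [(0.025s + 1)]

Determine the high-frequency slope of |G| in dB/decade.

Each pole contributes −20 dB/decade at high frequency; each zero contributes +20 dB/decade.
Net: 0 zero(s) − 1 pole(s) → -20 dB/decade.

-20 dB/decade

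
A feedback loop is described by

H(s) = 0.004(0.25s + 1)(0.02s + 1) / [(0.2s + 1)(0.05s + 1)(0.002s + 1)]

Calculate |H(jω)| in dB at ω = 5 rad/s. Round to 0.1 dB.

-47.1 dB

At ω = 5 rad/s:
zero (1 + j5·0.25) = 1 + j1.25 → |·| ≈ 1.6008, ∠ ≈ 51.34°
zero (1 + j5·0.02) = 1 + j0.1 → |·| ≈ 1.005, ∠ ≈ 5.71°
pole (1 + j5·0.2) = 1 + j1 → |·| ≈ 1.4142, ∠ ≈ 45.00°
pole (1 + j5·0.05) = 1 + j0.25 → |·| ≈ 1.0308, ∠ ≈ 14.04°
pole (1 + j5·0.002) = 1 + j0.01 → |·| ≈ 1, ∠ ≈ 0.57°
|H| = 0.004 · 1.6008 · 1.005 / (1.4142 · 1.0308 · 1) ≈ 0.0044145
Gain = 20 log₁₀(0.0044145) ≈ -47.10 dB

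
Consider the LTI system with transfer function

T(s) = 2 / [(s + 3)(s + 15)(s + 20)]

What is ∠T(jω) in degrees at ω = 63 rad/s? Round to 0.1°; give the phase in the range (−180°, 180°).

At s = jω = j63:
pole (s+3): 3 + j63 → |·| = √(3²+63²) = √3978 ≈ 63.071, ∠ = arctan(63/3) ≈ 87.27°
pole (s+15): 15 + j63 → |·| = √(15²+63²) = √4194 ≈ 64.761, ∠ = arctan(63/15) ≈ 76.61°
pole (s+20): 20 + j63 → |·| = √(20²+63²) = √4369 ≈ 66.098, ∠ = arctan(63/20) ≈ 72.39°
∠T = 0.00° − 236.27° = -236.27° ≡ 123.73° (principal value)

123.7°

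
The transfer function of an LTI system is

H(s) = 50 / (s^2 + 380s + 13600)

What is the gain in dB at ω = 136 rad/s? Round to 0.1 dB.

-60.3 dB

Substitute s = j136:
Numerator: 50 = 50 + j0
Denominator: (j136)^2 + 380(j136) + 13600 = -4896 + j51680
|N| = √(50² + 0²) ≈ 50, ∠N ≈ 0.00°
|D| = √(4896² + 51680²) ≈ 51911, ∠D ≈ 95.41°
|H| = 50 / 51911 ≈ 0.00096319
Gain = 20 log₁₀(0.00096319) ≈ -60.33 dB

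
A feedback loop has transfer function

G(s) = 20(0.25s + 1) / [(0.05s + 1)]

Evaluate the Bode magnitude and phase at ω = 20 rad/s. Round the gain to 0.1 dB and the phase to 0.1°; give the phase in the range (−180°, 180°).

37.2 dB, 33.7°

At ω = 20 rad/s:
zero (1 + j20·0.25) = 1 + j5 → |·| ≈ 5.099, ∠ ≈ 78.69°
pole (1 + j20·0.05) = 1 + j1 → |·| ≈ 1.4142, ∠ ≈ 45.00°
|G| = 20 · 5.099 / (1.4142) ≈ 72.111
Gain = 20 log₁₀(72.111) ≈ 37.16 dB
∠G = (78.69°) − (45.00°) = 33.69°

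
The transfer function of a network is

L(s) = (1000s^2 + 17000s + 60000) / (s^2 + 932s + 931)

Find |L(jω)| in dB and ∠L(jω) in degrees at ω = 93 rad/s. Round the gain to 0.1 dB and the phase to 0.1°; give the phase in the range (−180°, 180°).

40.0 dB, 74.5°

Substitute s = j93:
Numerator: 1000(j93)^2 + 17000(j93) + 60000 = -8589000 + j1581000
Denominator: (j93)^2 + 932(j93) + 931 = -7718 + j86676
|N| = √(8589000² + 1581000²) ≈ 8.7333e+06, ∠N ≈ 169.57°
|D| = √(7718² + 86676²) ≈ 87019, ∠D ≈ 95.09°
|L| = 8.7333e+06 / 87019 ≈ 100.36
Gain = 20 log₁₀(100.36) ≈ 40.03 dB
∠L = 169.57° − 95.09° = 74.48°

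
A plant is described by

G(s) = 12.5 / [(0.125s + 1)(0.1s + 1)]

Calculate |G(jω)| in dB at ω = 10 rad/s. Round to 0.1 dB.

14.8 dB

At ω = 10 rad/s:
pole (1 + j10·0.125) = 1 + j1.25 → |·| ≈ 1.6008, ∠ ≈ 51.34°
pole (1 + j10·0.1) = 1 + j1 → |·| ≈ 1.4142, ∠ ≈ 45.00°
|G| = 12.5 · 1 / (1.6008 · 1.4142) ≈ 5.5216
Gain = 20 log₁₀(5.5216) ≈ 14.84 dB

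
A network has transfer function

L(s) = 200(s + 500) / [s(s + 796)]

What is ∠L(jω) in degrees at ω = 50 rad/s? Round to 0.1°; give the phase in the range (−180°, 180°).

-87.9°

At s = jω = j50:
zero (s+500): 500 + j50 → |·| = √(500²+50²) = √252500 ≈ 502.49, ∠ = arctan(50/500) ≈ 5.71°
pole (s+796): 796 + j50 → |·| = √(796²+50²) = √636116 ≈ 797.57, ∠ = arctan(50/796) ≈ 3.59°
pole at origin: |s| = 50, ∠ = 90.00° (in denominator)
∠L = 5.71° − 93.59° = -87.88°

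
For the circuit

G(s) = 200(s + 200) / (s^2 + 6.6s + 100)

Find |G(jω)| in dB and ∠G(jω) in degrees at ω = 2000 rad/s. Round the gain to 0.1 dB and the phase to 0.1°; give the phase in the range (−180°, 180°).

-20.0 dB, -95.5°

At s = jω = j2000:
zero (s+200): 200 + j2000 → |·| = √(200²+2000²) = √4040000 ≈ 2010, ∠ = arctan(2000/200) ≈ 84.29°
quadratic: (j2000)² + 6.6·j2000 + 100 = -3999900 + j13200 → |·| ≈ 3.9999e+06, ∠ ≈ 179.81°
|G| = 200 · 2010 / 3.9999e+06 ≈ 0.1005
Gain = 20 log₁₀(0.1005) ≈ -19.96 dB
∠G = 84.29° − 179.81° = -95.52°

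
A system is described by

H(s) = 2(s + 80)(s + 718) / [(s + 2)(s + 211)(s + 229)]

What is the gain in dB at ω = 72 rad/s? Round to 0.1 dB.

-27.9 dB

At s = jω = j72:
zero (s+80): 80 + j72 → |·| = √(80²+72²) = √11584 ≈ 107.63, ∠ = arctan(72/80) ≈ 41.99°
zero (s+718): 718 + j72 → |·| = √(718²+72²) = √520708 ≈ 721.6, ∠ = arctan(72/718) ≈ 5.73°
pole (s+2): 2 + j72 → |·| = √(2²+72²) = √5188 ≈ 72.028, ∠ = arctan(72/2) ≈ 88.41°
pole (s+211): 211 + j72 → |·| = √(211²+72²) = √49705 ≈ 222.95, ∠ = arctan(72/211) ≈ 18.84°
pole (s+229): 229 + j72 → |·| = √(229²+72²) = √57625 ≈ 240.05, ∠ = arctan(72/229) ≈ 17.45°
|H| = 2 · 77666 / 3.8549e+06 ≈ 0.040295
Gain = 20 log₁₀(0.040295) ≈ -27.89 dB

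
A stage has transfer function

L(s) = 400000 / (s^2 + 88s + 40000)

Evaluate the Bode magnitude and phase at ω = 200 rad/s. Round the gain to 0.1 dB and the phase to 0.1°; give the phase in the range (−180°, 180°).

27.1 dB, -90.0°

At s = jω = j200:
quadratic: (j200)² + 88·j200 + 40000 = 0 + j17600 → |·| ≈ 17600, ∠ ≈ 90.00°
|L| = 400000 / 17600 ≈ 22.727
Gain = 20 log₁₀(22.727) ≈ 27.13 dB
∠L = 0.00° − 90.00° = -90.00°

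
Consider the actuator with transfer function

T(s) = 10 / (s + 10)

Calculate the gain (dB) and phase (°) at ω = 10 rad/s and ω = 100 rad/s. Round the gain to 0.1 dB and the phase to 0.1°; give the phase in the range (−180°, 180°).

Substitute s = j10:
Numerator: 10 = 10 + j0
Denominator: (j10) + 10 = 10 + j10
|N| = √(10² + 0²) ≈ 10, ∠N ≈ 0.00°
|D| = √(10² + 10²) ≈ 14.142, ∠D ≈ 45.00°
|T| = 10 / 14.142 ≈ 0.70711
Gain = 20 log₁₀(0.70711) ≈ -3.01 dB
∠T = 0.00° − 45.00° = -45.00°

Substitute s = j100:
Numerator: 10 = 10 + j0
Denominator: (j100) + 10 = 10 + j100
|N| = √(10² + 0²) ≈ 10, ∠N ≈ 0.00°
|D| = √(10² + 100²) ≈ 100.5, ∠D ≈ 84.29°
|T| = 10 / 100.5 ≈ 0.099502
Gain = 20 log₁₀(0.099502) ≈ -20.04 dB
∠T = 0.00° − 84.29° = -84.29°

ω = 10: -3.0 dB, -45.0°; ω = 100: -20.0 dB, -84.3°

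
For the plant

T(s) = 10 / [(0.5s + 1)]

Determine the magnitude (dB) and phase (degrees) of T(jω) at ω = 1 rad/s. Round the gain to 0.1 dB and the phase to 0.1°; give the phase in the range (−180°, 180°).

19.0 dB, -26.6°

At ω = 1 rad/s:
pole (1 + j1·0.5) = 1 + j0.5 → |·| ≈ 1.118, ∠ ≈ 26.57°
|T| = 10 · 1 / (1.118) ≈ 8.9445
Gain = 20 log₁₀(8.9445) ≈ 19.03 dB
∠T = (0°) − (26.57°) = -26.57°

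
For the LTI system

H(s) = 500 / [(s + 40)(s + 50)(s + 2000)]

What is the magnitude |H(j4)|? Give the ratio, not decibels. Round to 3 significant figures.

At s = jω = j4:
pole (s+40): 40 + j4 → |·| = √(40²+4²) = √1616 ≈ 40.2, ∠ = arctan(4/40) ≈ 5.71°
pole (s+50): 50 + j4 → |·| = √(50²+4²) = √2516 ≈ 50.16, ∠ = arctan(4/50) ≈ 4.57°
pole (s+2000): 2000 + j4 → |·| = √(2000²+4²) = √4000016 ≈ 2000, ∠ = arctan(4/2000) ≈ 0.11°
|H| = 500 / 4.0329e+06 ≈ 0.00012398

0.000124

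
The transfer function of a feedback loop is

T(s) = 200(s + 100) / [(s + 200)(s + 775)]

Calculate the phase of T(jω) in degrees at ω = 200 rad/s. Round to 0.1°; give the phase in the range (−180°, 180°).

At s = jω = j200:
zero (s+100): 100 + j200 → |·| = √(100²+200²) = √50000 ≈ 223.61, ∠ = arctan(200/100) ≈ 63.43°
pole (s+200): 200 + j200 → |·| = √(200²+200²) = √80000 ≈ 282.84, ∠ = arctan(200/200) ≈ 45.00°
pole (s+775): 775 + j200 → |·| = √(775²+200²) = √640625 ≈ 800.39, ∠ = arctan(200/775) ≈ 14.47°
∠T = 63.43° − 59.47° = 3.96°

4.0°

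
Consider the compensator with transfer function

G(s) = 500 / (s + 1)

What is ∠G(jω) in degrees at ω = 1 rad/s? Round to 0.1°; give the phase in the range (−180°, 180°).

-45.0°

At s = jω = j1:
pole (s+1): 1 + j1 → |·| = √(1²+1²) = √2 ≈ 1.4142, ∠ = arctan(1/1) ≈ 45.00°
∠G = 0.00° − 45.00° = -45.00°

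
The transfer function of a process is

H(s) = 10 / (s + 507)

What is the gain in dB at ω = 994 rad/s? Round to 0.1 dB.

At s = jω = j994:
pole (s+507): 507 + j994 → |·| = √(507²+994²) = √1245085 ≈ 1115.8, ∠ = arctan(994/507) ≈ 62.98°
|H| = 10 / 1115.8 ≈ 0.0089622
Gain = 20 log₁₀(0.0089622) ≈ -40.95 dB

-41.0 dB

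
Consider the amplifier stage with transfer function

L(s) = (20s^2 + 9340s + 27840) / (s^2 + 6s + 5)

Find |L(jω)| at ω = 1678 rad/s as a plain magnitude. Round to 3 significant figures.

20.8

Substitute s = j1678:
Numerator: 20(j1678)^2 + 9340(j1678) + 27840 = -56285840 + j15672520
Denominator: (j1678)^2 + 6(j1678) + 5 = -2815679 + j10068
|N| = √(56285840² + 15672520²) ≈ 5.8427e+07, ∠N ≈ 164.44°
|D| = √(2815679² + 10068²) ≈ 2.8157e+06, ∠D ≈ 179.80°
|L| = 5.8427e+07 / 2.8157e+06 ≈ 20.75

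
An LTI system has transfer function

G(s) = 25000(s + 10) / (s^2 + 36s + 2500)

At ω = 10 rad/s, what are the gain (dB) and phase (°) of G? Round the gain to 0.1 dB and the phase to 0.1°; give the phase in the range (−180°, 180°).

43.3 dB, 36.5°

At s = jω = j10:
zero (s+10): 10 + j10 → |·| = √(10²+10²) = √200 ≈ 14.142, ∠ = arctan(10/10) ≈ 45.00°
quadratic: (j10)² + 36·j10 + 2500 = 2400 + j360 → |·| ≈ 2426.8, ∠ ≈ 8.53°
|G| = 25000 · 14.142 / 2426.8 ≈ 145.69
Gain = 20 log₁₀(145.69) ≈ 43.27 dB
∠G = 45.00° − 8.53° = 36.47°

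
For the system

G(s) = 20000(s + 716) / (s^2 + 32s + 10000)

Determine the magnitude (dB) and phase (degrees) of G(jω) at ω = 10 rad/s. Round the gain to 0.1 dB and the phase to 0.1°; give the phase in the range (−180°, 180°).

63.2 dB, -1.1°

At s = jω = j10:
zero (s+716): 716 + j10 → |·| = √(716²+10²) = √512756 ≈ 716.07, ∠ = arctan(10/716) ≈ 0.80°
quadratic: (j10)² + 32·j10 + 10000 = 9900 + j320 → |·| ≈ 9905.2, ∠ ≈ 1.85°
|G| = 20000 · 716.07 / 9905.2 ≈ 1445.8
Gain = 20 log₁₀(1445.8) ≈ 63.20 dB
∠G = 0.80° − 1.85° = -1.05°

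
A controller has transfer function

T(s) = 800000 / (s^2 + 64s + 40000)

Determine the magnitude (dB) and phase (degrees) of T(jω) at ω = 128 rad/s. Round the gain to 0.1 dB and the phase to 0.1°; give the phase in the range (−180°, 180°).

At s = jω = j128:
quadratic: (j128)² + 64·j128 + 40000 = 23616 + j8192 → |·| ≈ 24996, ∠ ≈ 19.13°
|T| = 800000 / 24996 ≈ 32.005
Gain = 20 log₁₀(32.005) ≈ 30.10 dB
∠T = 0.00° − 19.13° = -19.13°

30.1 dB, -19.1°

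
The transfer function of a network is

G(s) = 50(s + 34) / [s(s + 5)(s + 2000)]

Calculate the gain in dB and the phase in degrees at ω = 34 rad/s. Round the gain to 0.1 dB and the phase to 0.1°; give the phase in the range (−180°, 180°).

-59.8 dB, -127.6°

At s = jω = j34:
zero (s+34): 34 + j34 → |·| = √(34²+34²) = √2312 ≈ 48.083, ∠ = arctan(34/34) ≈ 45.00°
pole (s+5): 5 + j34 → |·| = √(5²+34²) = √1181 ≈ 34.366, ∠ = arctan(34/5) ≈ 81.63°
pole (s+2000): 2000 + j34 → |·| = √(2000²+34²) = √4001156 ≈ 2000.3, ∠ = arctan(34/2000) ≈ 0.97°
pole at origin: |s| = 34, ∠ = 90.00° (in denominator)
|G| = 50 · 48.083 / 2.3372e+06 ≈ 0.0010286
Gain = 20 log₁₀(0.0010286) ≈ -59.76 dB
∠G = 45.00° − 172.60° = -127.60°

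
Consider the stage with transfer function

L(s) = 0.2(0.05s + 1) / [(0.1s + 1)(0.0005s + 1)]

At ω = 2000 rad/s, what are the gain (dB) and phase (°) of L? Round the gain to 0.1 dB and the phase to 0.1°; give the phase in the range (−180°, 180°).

At ω = 2000 rad/s:
zero (1 + j2000·0.05) = 1 + j100 → |·| ≈ 100, ∠ ≈ 89.43°
pole (1 + j2000·0.1) = 1 + j200 → |·| ≈ 200, ∠ ≈ 89.71°
pole (1 + j2000·0.0005) = 1 + j1 → |·| ≈ 1.4142, ∠ ≈ 45.00°
|L| = 0.2 · 100 / (200 · 1.4142) ≈ 0.070711
Gain = 20 log₁₀(0.070711) ≈ -23.01 dB
∠L = (89.43°) − (89.71° + 45.00°) = -45.28°

-23.0 dB, -45.3°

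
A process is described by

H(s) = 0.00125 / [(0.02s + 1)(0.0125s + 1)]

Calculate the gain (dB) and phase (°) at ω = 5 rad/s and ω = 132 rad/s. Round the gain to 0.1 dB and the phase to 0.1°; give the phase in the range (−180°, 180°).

At ω = 5 rad/s:
pole (1 + j5·0.02) = 1 + j0.1 → |·| ≈ 1.005, ∠ ≈ 5.71°
pole (1 + j5·0.0125) = 1 + j0.0625 → |·| ≈ 1.002, ∠ ≈ 3.58°
|H| = 0.00125 · 1 / (1.005 · 1.002) ≈ 0.0012413
Gain = 20 log₁₀(0.0012413) ≈ -58.12 dB
∠H = (0°) − (5.71° + 3.58°) = -9.29°

At ω = 132 rad/s:
pole (1 + j132·0.02) = 1 + j2.64 → |·| ≈ 2.823, ∠ ≈ 69.25°
pole (1 + j132·0.0125) = 1 + j1.65 → |·| ≈ 1.9294, ∠ ≈ 58.78°
|H| = 0.00125 · 1 / (2.823 · 1.9294) ≈ 0.0002295
Gain = 20 log₁₀(0.0002295) ≈ -72.78 dB
∠H = (0°) − (69.25° + 58.78°) = -128.03°

ω = 5: -58.1 dB, -9.3°; ω = 132: -72.8 dB, -128.0°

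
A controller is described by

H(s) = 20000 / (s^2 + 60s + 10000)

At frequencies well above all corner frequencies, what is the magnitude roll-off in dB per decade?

-40 dB/decade

Each pole contributes −20 dB/decade at high frequency; each zero contributes +20 dB/decade.
Net: 0 zero(s) − 2 pole(s) → -40 dB/decade.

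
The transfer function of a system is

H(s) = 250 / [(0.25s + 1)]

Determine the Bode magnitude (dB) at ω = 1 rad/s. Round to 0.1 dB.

At ω = 1 rad/s:
pole (1 + j1·0.25) = 1 + j0.25 → |·| ≈ 1.0308, ∠ ≈ 14.04°
|H| = 250 · 1 / (1.0308) ≈ 242.53
Gain = 20 log₁₀(242.53) ≈ 47.70 dB

47.7 dB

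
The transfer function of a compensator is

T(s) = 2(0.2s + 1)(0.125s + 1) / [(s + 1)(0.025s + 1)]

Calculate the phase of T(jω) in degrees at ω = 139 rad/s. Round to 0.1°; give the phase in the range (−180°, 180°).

At ω = 139 rad/s:
zero (1 + j139·0.2) = 1 + j27.8 → |·| ≈ 27.818, ∠ ≈ 87.94°
zero (1 + j139·0.125) = 1 + j17.375 → |·| ≈ 17.404, ∠ ≈ 86.71°
pole (1 + j139·1) = 1 + j139 → |·| ≈ 139, ∠ ≈ 89.59°
pole (1 + j139·0.025) = 1 + j3.475 → |·| ≈ 3.616, ∠ ≈ 73.95°
∠T = (87.94° + 86.71°) − (89.59° + 73.95°) = 11.11°

11.1°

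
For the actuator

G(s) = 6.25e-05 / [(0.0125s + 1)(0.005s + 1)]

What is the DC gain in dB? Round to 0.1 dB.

-84.1 dB

G(0) = 6.25e-05 · 1 / 1 = 6.25e-05
20 log₁₀(6.25e-05) ≈ -84.08 dB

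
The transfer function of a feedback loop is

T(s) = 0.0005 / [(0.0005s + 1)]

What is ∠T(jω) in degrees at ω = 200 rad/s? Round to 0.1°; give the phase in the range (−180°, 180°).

At ω = 200 rad/s:
pole (1 + j200·0.0005) = 1 + j0.1 → |·| ≈ 1.005, ∠ ≈ 5.71°
∠T = (0°) − (5.71°) = -5.71°

-5.7°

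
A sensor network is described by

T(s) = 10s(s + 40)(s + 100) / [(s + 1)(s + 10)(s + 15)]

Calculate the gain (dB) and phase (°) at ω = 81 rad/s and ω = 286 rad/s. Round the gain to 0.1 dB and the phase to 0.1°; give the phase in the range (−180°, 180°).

ω = 81: 24.8 dB, -59.0°; ω = 286: 20.6 dB, -22.0°

At s = jω = j81:
zero (s+40): 40 + j81 → |·| = √(40²+81²) = √8161 ≈ 90.338, ∠ = arctan(81/40) ≈ 63.72°
zero (s+100): 100 + j81 → |·| = √(100²+81²) = √16561 ≈ 128.69, ∠ = arctan(81/100) ≈ 39.01°
zero at origin: s = j81 → |·| = 81, ∠ = 90.00°
pole (s+1): 1 + j81 → |·| = √(1²+81²) = √6562 ≈ 81.006, ∠ = arctan(81/1) ≈ 89.29°
pole (s+10): 10 + j81 → |·| = √(10²+81²) = √6661 ≈ 81.615, ∠ = arctan(81/10) ≈ 82.96°
pole (s+15): 15 + j81 → |·| = √(15²+81²) = √6786 ≈ 82.377, ∠ = arctan(81/15) ≈ 79.51°
|T| = 10 · 9.4167e+05 / 5.4462e+05 ≈ 17.29
Gain = 20 log₁₀(17.29) ≈ 24.76 dB
∠T = 192.73° − 251.76° = -59.03°

At s = jω = j286:
zero (s+40): 40 + j286 → |·| = √(40²+286²) = √83396 ≈ 288.78, ∠ = arctan(286/40) ≈ 82.04°
zero (s+100): 100 + j286 → |·| = √(100²+286²) = √91796 ≈ 302.98, ∠ = arctan(286/100) ≈ 70.73°
zero at origin: s = j286 → |·| = 286, ∠ = 90.00°
pole (s+1): 1 + j286 → |·| = √(1²+286²) = √81797 ≈ 286, ∠ = arctan(286/1) ≈ 89.80°
pole (s+10): 10 + j286 → |·| = √(10²+286²) = √81896 ≈ 286.17, ∠ = arctan(286/10) ≈ 88.00°
pole (s+15): 15 + j286 → |·| = √(15²+286²) = √82021 ≈ 286.39, ∠ = arctan(286/15) ≈ 87.00°
|T| = 10 · 2.5023e+07 / 2.3439e+07 ≈ 10.676
Gain = 20 log₁₀(10.676) ≈ 20.57 dB
∠T = 242.77° − 264.80° = -22.03°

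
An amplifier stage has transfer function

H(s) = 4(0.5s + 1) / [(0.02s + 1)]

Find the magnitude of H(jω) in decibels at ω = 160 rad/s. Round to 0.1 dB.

39.6 dB

At ω = 160 rad/s:
zero (1 + j160·0.5) = 1 + j80 → |·| ≈ 80.006, ∠ ≈ 89.28°
pole (1 + j160·0.02) = 1 + j3.2 → |·| ≈ 3.3526, ∠ ≈ 72.65°
|H| = 4 · 80.006 / (3.3526) ≈ 95.455
Gain = 20 log₁₀(95.455) ≈ 39.60 dB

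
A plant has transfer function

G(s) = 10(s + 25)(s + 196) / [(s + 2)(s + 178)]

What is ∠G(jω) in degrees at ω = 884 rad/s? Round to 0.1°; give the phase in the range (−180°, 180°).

At s = jω = j884:
zero (s+25): 25 + j884 → |·| = √(25²+884²) = √782081 ≈ 884.35, ∠ = arctan(884/25) ≈ 88.38°
zero (s+196): 196 + j884 → |·| = √(196²+884²) = √819872 ≈ 905.47, ∠ = arctan(884/196) ≈ 77.50°
pole (s+2): 2 + j884 → |·| = √(2²+884²) = √781460 ≈ 884, ∠ = arctan(884/2) ≈ 89.87°
pole (s+178): 178 + j884 → |·| = √(178²+884²) = √813140 ≈ 901.74, ∠ = arctan(884/178) ≈ 78.62°
∠G = 165.88° − 168.49° = -2.61°

-2.6°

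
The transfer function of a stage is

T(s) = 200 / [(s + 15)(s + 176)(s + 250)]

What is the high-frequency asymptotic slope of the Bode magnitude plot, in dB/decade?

Each pole contributes −20 dB/decade at high frequency; each zero contributes +20 dB/decade.
Net: 0 zero(s) − 3 pole(s) → -60 dB/decade.

-60 dB/decade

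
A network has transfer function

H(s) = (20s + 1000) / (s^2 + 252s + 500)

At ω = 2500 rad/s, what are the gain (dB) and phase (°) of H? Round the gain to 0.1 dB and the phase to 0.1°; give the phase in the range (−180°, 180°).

-42.0 dB, -85.4°

Substitute s = j2500:
Numerator: 20(j2500) + 1000 = 1000 + j50000
Denominator: (j2500)^2 + 252(j2500) + 500 = -6249500 + j630000
|N| = √(1000² + 50000²) ≈ 50010, ∠N ≈ 88.85°
|D| = √(6249500² + 630000²) ≈ 6.2812e+06, ∠D ≈ 174.24°
|H| = 50010 / 6.2812e+06 ≈ 0.0079619
Gain = 20 log₁₀(0.0079619) ≈ -41.98 dB
∠H = 88.85° − 174.24° = -85.39°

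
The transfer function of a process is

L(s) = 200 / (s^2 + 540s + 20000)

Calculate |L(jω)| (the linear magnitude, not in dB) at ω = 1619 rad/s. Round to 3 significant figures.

Substitute s = j1619:
Numerator: 200 = 200 + j0
Denominator: (j1619)^2 + 540(j1619) + 20000 = -2601161 + j874260
|N| = √(200² + 0²) ≈ 200, ∠N ≈ 0.00°
|D| = √(2601161² + 874260²) ≈ 2.7442e+06, ∠D ≈ 161.42°
|L| = 200 / 2.7442e+06 ≈ 7.2881e-05

7.29e-05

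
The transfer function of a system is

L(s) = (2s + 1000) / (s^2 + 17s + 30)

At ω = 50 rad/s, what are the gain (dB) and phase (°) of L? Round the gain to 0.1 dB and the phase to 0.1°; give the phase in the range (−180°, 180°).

Substitute s = j50:
Numerator: 2(j50) + 1000 = 1000 + j100
Denominator: (j50)^2 + 17(j50) + 30 = -2470 + j850
|N| = √(1000² + 100²) ≈ 1005, ∠N ≈ 5.71°
|D| = √(2470² + 850²) ≈ 2612.2, ∠D ≈ 161.01°
|L| = 1005 / 2612.2 ≈ 0.38473
Gain = 20 log₁₀(0.38473) ≈ -8.30 dB
∠L = 5.71° − 161.01° = -155.30°

-8.3 dB, -155.3°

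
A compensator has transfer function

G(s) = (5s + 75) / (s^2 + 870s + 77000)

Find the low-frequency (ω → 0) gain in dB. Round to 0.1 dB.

G(0) = 75 / 77000 ≈ 0.00097403
20 log₁₀(0.00097403) ≈ -60.23 dB

-60.2 dB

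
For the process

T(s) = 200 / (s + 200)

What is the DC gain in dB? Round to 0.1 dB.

0.0 dB

T(0) = 200 / (200) = 1
20 log₁₀(1) ≈ 0.00 dB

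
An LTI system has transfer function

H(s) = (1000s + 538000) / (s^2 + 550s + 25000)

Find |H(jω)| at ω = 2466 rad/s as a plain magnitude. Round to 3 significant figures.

0.407

Substitute s = j2466:
Numerator: 1000(j2466) + 538000 = 538000 + j2466000
Denominator: (j2466)^2 + 550(j2466) + 25000 = -6056156 + j1356300
|N| = √(538000² + 2466000²) ≈ 2.524e+06, ∠N ≈ 77.69°
|D| = √(6056156² + 1356300²) ≈ 6.2062e+06, ∠D ≈ 167.38°
|H| = 2.524e+06 / 6.2062e+06 ≈ 0.40669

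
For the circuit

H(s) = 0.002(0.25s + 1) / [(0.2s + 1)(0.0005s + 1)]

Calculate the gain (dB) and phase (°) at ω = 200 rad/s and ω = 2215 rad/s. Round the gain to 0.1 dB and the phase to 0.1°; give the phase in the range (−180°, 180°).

At ω = 200 rad/s:
zero (1 + j200·0.25) = 1 + j50 → |·| ≈ 50.01, ∠ ≈ 88.85°
pole (1 + j200·0.2) = 1 + j40 → |·| ≈ 40.012, ∠ ≈ 88.57°
pole (1 + j200·0.0005) = 1 + j0.1 → |·| ≈ 1.005, ∠ ≈ 5.71°
|H| = 0.002 · 50.01 / (40.012 · 1.005) ≈ 0.0024873
Gain = 20 log₁₀(0.0024873) ≈ -52.09 dB
∠H = (88.85°) − (88.57° + 5.71°) = -5.43°

At ω = 2215 rad/s:
zero (1 + j2215·0.25) = 1 + j553.75 → |·| ≈ 553.75, ∠ ≈ 89.90°
pole (1 + j2215·0.2) = 1 + j443 → |·| ≈ 443, ∠ ≈ 89.87°
pole (1 + j2215·0.0005) = 1 + j1.1075 → |·| ≈ 1.4922, ∠ ≈ 47.92°
|H| = 0.002 · 553.75 / (443 · 1.4922) ≈ 0.0016754
Gain = 20 log₁₀(0.0016754) ≈ -55.52 dB
∠H = (89.90°) − (89.87° + 47.92°) = -47.89°

ω = 200: -52.1 dB, -5.4°; ω = 2215: -55.5 dB, -47.9°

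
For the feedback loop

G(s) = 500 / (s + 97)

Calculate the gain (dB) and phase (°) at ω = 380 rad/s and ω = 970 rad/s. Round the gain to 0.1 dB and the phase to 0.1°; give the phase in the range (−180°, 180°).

ω = 380: 2.1 dB, -75.7°; ω = 970: -5.8 dB, -84.3°

At s = jω = j380:
pole (s+97): 97 + j380 → |·| = √(97²+380²) = √153809 ≈ 392.18, ∠ = arctan(380/97) ≈ 75.68°
|G| = 500 / 392.18 ≈ 1.2749
Gain = 20 log₁₀(1.2749) ≈ 2.11 dB
∠G = 0.00° − 75.68° = -75.68°

At s = jω = j970:
pole (s+97): 97 + j970 → |·| = √(97²+970²) = √950309 ≈ 974.84, ∠ = arctan(970/97) ≈ 84.29°
|G| = 500 / 974.84 ≈ 0.5129
Gain = 20 log₁₀(0.5129) ≈ -5.80 dB
∠G = 0.00° − 84.29° = -84.29°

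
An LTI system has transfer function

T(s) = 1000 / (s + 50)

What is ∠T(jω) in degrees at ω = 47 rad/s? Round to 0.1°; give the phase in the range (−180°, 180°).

-43.2°

At s = jω = j47:
pole (s+50): 50 + j47 → |·| = √(50²+47²) = √4709 ≈ 68.622, ∠ = arctan(47/50) ≈ 43.23°
∠T = 0.00° − 43.23° = -43.23°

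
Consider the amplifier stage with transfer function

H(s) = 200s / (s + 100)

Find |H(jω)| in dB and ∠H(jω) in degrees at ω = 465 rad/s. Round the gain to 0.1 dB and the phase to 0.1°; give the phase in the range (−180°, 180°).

45.8 dB, 12.1°

At s = jω = j465:
zero at origin: s = j465 → |·| = 465, ∠ = 90.00°
pole (s+100): 100 + j465 → |·| = √(100²+465²) = √226225 ≈ 475.63, ∠ = arctan(465/100) ≈ 77.86°
|H| = 200 · 465 / 475.63 ≈ 195.53
Gain = 20 log₁₀(195.53) ≈ 45.82 dB
∠H = 90.00° − 77.86° = 12.14°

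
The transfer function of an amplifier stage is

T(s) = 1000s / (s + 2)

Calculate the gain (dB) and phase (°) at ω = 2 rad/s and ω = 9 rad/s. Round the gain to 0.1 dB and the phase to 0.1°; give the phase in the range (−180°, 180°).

At s = jω = j2:
zero at origin: s = j2 → |·| = 2, ∠ = 90.00°
pole (s+2): 2 + j2 → |·| = √(2²+2²) = √8 ≈ 2.8284, ∠ = arctan(2/2) ≈ 45.00°
|T| = 1000 · 2 / 2.8284 ≈ 707.11
Gain = 20 log₁₀(707.11) ≈ 56.99 dB
∠T = 90.00° − 45.00° = 45.00°

At s = jω = j9:
zero at origin: s = j9 → |·| = 9, ∠ = 90.00°
pole (s+2): 2 + j9 → |·| = √(2²+9²) = √85 ≈ 9.2195, ∠ = arctan(9/2) ≈ 77.47°
|T| = 1000 · 9 / 9.2195 ≈ 976.19
Gain = 20 log₁₀(976.19) ≈ 59.79 dB
∠T = 90.00° − 77.47° = 12.53°

ω = 2: 57.0 dB, 45.0°; ω = 9: 59.8 dB, 12.5°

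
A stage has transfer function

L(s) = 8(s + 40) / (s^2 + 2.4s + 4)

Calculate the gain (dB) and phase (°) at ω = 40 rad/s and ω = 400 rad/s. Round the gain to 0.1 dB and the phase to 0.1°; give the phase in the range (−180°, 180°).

At s = jω = j40:
zero (s+40): 40 + j40 → |·| = √(40²+40²) = √3200 ≈ 56.569, ∠ = arctan(40/40) ≈ 45.00°
quadratic: (j40)² + 2.4·j40 + 4 = -1596 + j96 → |·| ≈ 1598.9, ∠ ≈ 176.56°
|L| = 8 · 56.569 / 1598.9 ≈ 0.28304
Gain = 20 log₁₀(0.28304) ≈ -10.96 dB
∠L = 45.00° − 176.56° = -131.56°

At s = jω = j400:
zero (s+40): 40 + j400 → |·| = √(40²+400²) = √161600 ≈ 402, ∠ = arctan(400/40) ≈ 84.29°
quadratic: (j400)² + 2.4·j400 + 4 = -159996 + j960 → |·| ≈ 1.6e+05, ∠ ≈ 179.66°
|L| = 8 · 402 / 1.6e+05 ≈ 0.0201
Gain = 20 log₁₀(0.0201) ≈ -33.94 dB
∠L = 84.29° − 179.66° = -95.37°

ω = 40: -11.0 dB, -131.6°; ω = 400: -33.9 dB, -95.4°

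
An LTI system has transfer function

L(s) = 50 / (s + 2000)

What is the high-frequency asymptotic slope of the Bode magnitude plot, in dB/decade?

-20 dB/decade

Each pole contributes −20 dB/decade at high frequency; each zero contributes +20 dB/decade.
Net: 0 zero(s) − 1 pole(s) → -20 dB/decade.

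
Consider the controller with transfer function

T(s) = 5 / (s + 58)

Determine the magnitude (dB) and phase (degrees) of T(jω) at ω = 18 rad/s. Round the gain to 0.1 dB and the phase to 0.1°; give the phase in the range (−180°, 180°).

-21.7 dB, -17.2°

At s = jω = j18:
pole (s+58): 58 + j18 → |·| = √(58²+18²) = √3688 ≈ 60.729, ∠ = arctan(18/58) ≈ 17.24°
|T| = 5 / 60.729 ≈ 0.082333
Gain = 20 log₁₀(0.082333) ≈ -21.69 dB
∠T = 0.00° − 17.24° = -17.24°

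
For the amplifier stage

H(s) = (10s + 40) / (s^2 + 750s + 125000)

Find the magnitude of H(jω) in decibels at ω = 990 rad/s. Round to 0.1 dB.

-41.2 dB

Substitute s = j990:
Numerator: 10(j990) + 40 = 40 + j9900
Denominator: (j990)^2 + 750(j990) + 125000 = -855100 + j742500
|N| = √(40² + 9900²) ≈ 9900.1, ∠N ≈ 89.77°
|D| = √(855100² + 742500²) ≈ 1.1325e+06, ∠D ≈ 139.03°
|H| = 9900.1 / 1.1325e+06 ≈ 0.0087418
Gain = 20 log₁₀(0.0087418) ≈ -41.17 dB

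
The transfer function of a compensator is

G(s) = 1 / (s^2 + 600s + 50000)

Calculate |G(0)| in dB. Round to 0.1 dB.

G(0) = 1 / 50000 = 2e-05
20 log₁₀(2e-05) ≈ -93.98 dB

-94.0 dB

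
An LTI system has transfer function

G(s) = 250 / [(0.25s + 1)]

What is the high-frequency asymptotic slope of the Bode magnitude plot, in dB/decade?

Each pole contributes −20 dB/decade at high frequency; each zero contributes +20 dB/decade.
Net: 0 zero(s) − 1 pole(s) → -20 dB/decade.

-20 dB/decade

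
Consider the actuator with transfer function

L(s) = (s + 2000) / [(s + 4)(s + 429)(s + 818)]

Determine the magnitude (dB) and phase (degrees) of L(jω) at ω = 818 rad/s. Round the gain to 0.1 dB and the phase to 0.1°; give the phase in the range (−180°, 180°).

At s = jω = j818:
zero (s+2000): 2000 + j818 → |·| = √(2000²+818²) = √4669124 ≈ 2160.8, ∠ = arctan(818/2000) ≈ 22.24°
pole (s+4): 4 + j818 → |·| = √(4²+818²) = √669140 ≈ 818.01, ∠ = arctan(818/4) ≈ 89.72°
pole (s+429): 429 + j818 → |·| = √(429²+818²) = √853165 ≈ 923.67, ∠ = arctan(818/429) ≈ 62.33°
pole (s+818): 818 + j818 → |·| = √(818²+818²) = √1338248 ≈ 1156.8, ∠ = arctan(818/818) ≈ 45.00°
|L| = 1 · 2160.8 / 8.7404e+08 ≈ 2.4722e-06
Gain = 20 log₁₀(2.4722e-06) ≈ -112.14 dB
∠L = 22.24° − 197.05° = -174.81°

-112.1 dB, -174.8°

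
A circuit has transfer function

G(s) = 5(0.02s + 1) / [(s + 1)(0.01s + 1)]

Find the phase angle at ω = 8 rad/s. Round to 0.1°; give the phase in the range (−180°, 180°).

At ω = 8 rad/s:
zero (1 + j8·0.02) = 1 + j0.16 → |·| ≈ 1.0127, ∠ ≈ 9.09°
pole (1 + j8·1) = 1 + j8 → |·| ≈ 8.0623, ∠ ≈ 82.87°
pole (1 + j8·0.01) = 1 + j0.08 → |·| ≈ 1.0032, ∠ ≈ 4.57°
∠G = (9.09°) − (82.87° + 4.57°) = -78.35°

-78.4°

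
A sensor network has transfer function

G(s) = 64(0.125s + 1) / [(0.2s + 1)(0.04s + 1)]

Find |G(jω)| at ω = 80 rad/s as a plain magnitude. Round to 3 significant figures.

12.0

At ω = 80 rad/s:
zero (1 + j80·0.125) = 1 + j10 → |·| ≈ 10.05, ∠ ≈ 84.29°
pole (1 + j80·0.2) = 1 + j16 → |·| ≈ 16.031, ∠ ≈ 86.42°
pole (1 + j80·0.04) = 1 + j3.2 → |·| ≈ 3.3526, ∠ ≈ 72.65°
|G| = 64 · 10.05 / (16.031 · 3.3526) ≈ 11.968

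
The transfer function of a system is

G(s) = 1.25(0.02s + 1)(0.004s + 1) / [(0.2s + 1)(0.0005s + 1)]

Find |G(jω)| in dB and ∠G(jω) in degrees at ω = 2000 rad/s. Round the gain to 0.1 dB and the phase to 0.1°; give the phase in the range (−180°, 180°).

-2.9 dB, 36.6°

At ω = 2000 rad/s:
zero (1 + j2000·0.02) = 1 + j40 → |·| ≈ 40.012, ∠ ≈ 88.57°
zero (1 + j2000·0.004) = 1 + j8 → |·| ≈ 8.0623, ∠ ≈ 82.87°
pole (1 + j2000·0.2) = 1 + j400 → |·| ≈ 400, ∠ ≈ 89.86°
pole (1 + j2000·0.0005) = 1 + j1 → |·| ≈ 1.4142, ∠ ≈ 45.00°
|G| = 1.25 · 40.012 · 8.0623 / (400 · 1.4142) ≈ 0.71283
Gain = 20 log₁₀(0.71283) ≈ -2.94 dB
∠G = (88.57° + 82.87°) − (89.86° + 45.00°) = 36.58°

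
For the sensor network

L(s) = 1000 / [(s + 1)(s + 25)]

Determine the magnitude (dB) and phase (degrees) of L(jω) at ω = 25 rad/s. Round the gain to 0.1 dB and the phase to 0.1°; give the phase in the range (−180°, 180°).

At s = jω = j25:
pole (s+1): 1 + j25 → |·| = √(1²+25²) = √626 ≈ 25.02, ∠ = arctan(25/1) ≈ 87.71°
pole (s+25): 25 + j25 → |·| = √(25²+25²) = √1250 ≈ 35.355, ∠ = arctan(25/25) ≈ 45.00°
|L| = 1000 / 884.58 ≈ 1.1305
Gain = 20 log₁₀(1.1305) ≈ 1.07 dB
∠L = 0.00° − 132.71° = -132.71°

1.1 dB, -132.7°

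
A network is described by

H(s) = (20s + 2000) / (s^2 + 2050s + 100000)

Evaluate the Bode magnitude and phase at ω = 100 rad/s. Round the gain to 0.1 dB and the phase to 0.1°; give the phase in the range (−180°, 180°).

-38.0 dB, -21.3°

Substitute s = j100:
Numerator: 20(j100) + 2000 = 2000 + j2000
Denominator: (j100)^2 + 2050(j100) + 100000 = 90000 + j205000
|N| = √(2000² + 2000²) ≈ 2828.4, ∠N ≈ 45.00°
|D| = √(90000² + 205000²) ≈ 2.2389e+05, ∠D ≈ 66.30°
|H| = 2828.4 / 2.2389e+05 ≈ 0.012633
Gain = 20 log₁₀(0.012633) ≈ -37.97 dB
∠H = 45.00° − 66.30° = -21.30°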